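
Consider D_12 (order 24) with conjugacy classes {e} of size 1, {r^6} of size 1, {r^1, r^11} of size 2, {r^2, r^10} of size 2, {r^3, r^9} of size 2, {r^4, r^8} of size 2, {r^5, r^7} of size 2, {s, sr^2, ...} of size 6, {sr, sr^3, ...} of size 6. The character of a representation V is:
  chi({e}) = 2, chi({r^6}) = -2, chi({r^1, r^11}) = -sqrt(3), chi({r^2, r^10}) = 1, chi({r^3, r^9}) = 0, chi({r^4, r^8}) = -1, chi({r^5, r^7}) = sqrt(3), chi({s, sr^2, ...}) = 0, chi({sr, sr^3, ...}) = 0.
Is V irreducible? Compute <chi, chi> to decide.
Irreducible: <chi, chi> = 1.

Explanation: <chi, chi> = (1/|G|) sum_C |C| * |chi(C)|^2 = (1/24)[1*|2|^2 + 1*|-2|^2 + 2*|-sqrt(3)|^2 + 2*|1|^2 + 2*|0|^2 + 2*|-1|^2 + 2*|sqrt(3)|^2 + 6*|0|^2 + 6*|0|^2]
  = (1/24)[(4) + (4) + (6) + (2) + (0) + (2) + (6) + (0) + (0)] = 24/24 = 1.
A character is irreducible iff <chi, chi> = 1, so this representation is irreducible.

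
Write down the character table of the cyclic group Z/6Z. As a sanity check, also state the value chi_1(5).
Character table of Z/6Z (irreps indexed chi_0,...,chi_5 with chi_k(m) = zeta_6^(k*m), zeta_6 = exp(2*pi*i/6)):
  irrep \ class  {0} (size 1)  {1} (size 1)    {2} (size 1)    {3} (size 1)  {4} (size 1)    {5} (size 1)  
  chi_0          1             1               1               1             1               1             
  chi_1          1             exp(I*pi/3)     exp(2*I*pi/3)   -1            exp(-2*I*pi/3)  exp(-I*pi/3)  
  chi_2          1             exp(2*I*pi/3)   exp(-2*I*pi/3)  1             exp(2*I*pi/3)   exp(-2*I*pi/3)
  chi_3          1             -1              1               -1            1               -1            
  chi_4          1             exp(-2*I*pi/3)  exp(2*I*pi/3)   1             exp(-2*I*pi/3)  exp(2*I*pi/3) 
  chi_5          1             exp(-I*pi/3)    exp(-2*I*pi/3)  -1            exp(2*I*pi/3)   exp(I*pi/3)   

Spot check: chi_1(5) = zeta_6^(1*5) = zeta_6^5 = exp(-I*pi/3).

Argument: Z/6Z is abelian, so all 6 irreducible complex representations are 1-dimensional. They are given by chi_k(m) = zeta_6^(k*m) for k = 0,...,5. Row orthogonality: sum_m chi_k(m) conj(chi_l(m)) = 6 * [k = l].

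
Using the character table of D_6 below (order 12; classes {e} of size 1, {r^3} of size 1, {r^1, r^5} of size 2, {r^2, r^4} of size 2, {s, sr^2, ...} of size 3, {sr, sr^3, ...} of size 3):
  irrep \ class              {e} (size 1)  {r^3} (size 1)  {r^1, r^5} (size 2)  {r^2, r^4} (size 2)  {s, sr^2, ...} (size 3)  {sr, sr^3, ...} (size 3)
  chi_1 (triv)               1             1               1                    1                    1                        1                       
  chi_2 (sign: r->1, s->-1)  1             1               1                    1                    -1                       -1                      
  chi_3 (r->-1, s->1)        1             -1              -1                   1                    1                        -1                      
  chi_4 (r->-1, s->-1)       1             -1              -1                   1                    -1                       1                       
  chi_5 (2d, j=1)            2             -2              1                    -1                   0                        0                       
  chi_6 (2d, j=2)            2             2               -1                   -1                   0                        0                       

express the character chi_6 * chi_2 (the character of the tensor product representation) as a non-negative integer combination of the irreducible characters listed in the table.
chi_6 tensor chi_2 = chi_6 (all other irreducibles have multiplicity 0).

Derivation: The character of a tensor product is the pointwise product (chi_6 * chi_2)(C) = chi_6(C) * chi_2(C):
  {e}: (2)*(1), {r^3}: (2)*(1), {r^1, r^5}: (-1)*(1), {r^2, r^4}: (-1)*(1), {s, sr^2, ...}: (0)*(-1), {sr, sr^3, ...}: (0)*(-1)
so (chi_6 * chi_2) takes values
  {e} -> 2, {r^3} -> 2, {r^1, r^5} -> -1, {r^2, r^4} -> -1, {s, sr^2, ...} -> 0, {sr, sr^3, ...} -> 0.
Now take the inner product of this character with each irreducible chi from the table, <chi_6*chi_2, chi> = (1/12) sum_C |C| (chi_6*chi_2)(C) conj(chi(C)):
  <chi_6*chi_2, chi_1> = (1/12)[1*(2)*conj(1) + 1*(2)*conj(1) + 2*(-1)*conj(1) + 2*(-1)*conj(1) + 3*(0)*conj(1) + 3*(0)*conj(1)]
      = (1/12)[(2) + (2) + (-2) + (-2) + (0) + (0)] = 0/12 = 0
  <chi_6*chi_2, chi_2> = (1/12)[1*(2)*conj(1) + 1*(2)*conj(1) + 2*(-1)*conj(1) + 2*(-1)*conj(1) + 3*(0)*conj(-1) + 3*(0)*conj(-1)]
      = (1/12)[(2) + (2) + (-2) + (-2) + (0) + (0)] = 0/12 = 0
  <chi_6*chi_2, chi_3> = (1/12)[1*(2)*conj(1) + 1*(2)*conj(-1) + 2*(-1)*conj(-1) + 2*(-1)*conj(1) + 3*(0)*conj(1) + 3*(0)*conj(-1)]
      = (1/12)[(2) + (-2) + (2) + (-2) + (0) + (0)] = 0/12 = 0
  <chi_6*chi_2, chi_4> = (1/12)[1*(2)*conj(1) + 1*(2)*conj(-1) + 2*(-1)*conj(-1) + 2*(-1)*conj(1) + 3*(0)*conj(-1) + 3*(0)*conj(1)]
      = (1/12)[(2) + (-2) + (2) + (-2) + (0) + (0)] = 0/12 = 0
  <chi_6*chi_2, chi_5> = (1/12)[1*(2)*conj(2) + 1*(2)*conj(-2) + 2*(-1)*conj(1) + 2*(-1)*conj(-1) + 3*(0)*conj(0) + 3*(0)*conj(0)]
      = (1/12)[(4) + (-4) + (-2) + (2) + (0) + (0)] = 0/12 = 0
  <chi_6*chi_2, chi_6> = (1/12)[1*(2)*conj(2) + 1*(2)*conj(2) + 2*(-1)*conj(-1) + 2*(-1)*conj(-1) + 3*(0)*conj(0) + 3*(0)*conj(0)]
      = (1/12)[(4) + (4) + (2) + (2) + (0) + (0)] = 12/12 = 1
Hence the multiplicities are chi_6: 1. Dimension check: dim(chi_6)*dim(chi_2) = 2*1 = 2 and sum (mult * dim) = 1*2 = 2.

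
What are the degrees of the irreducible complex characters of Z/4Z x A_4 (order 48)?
Dimensions: 1, 1, 1, 1, 1, 1, 1, 1, 1, 1, 1, 1, 3, 3, 3, 3

Why: There are 16 irreducibles (= number of conjugacy classes). Their dimensions d_i satisfy sum d_i^2 = |G| = 48: 1 + 1 + 1 + 1 + 1 + 1 + 1 + 1 + 1 + 1 + 1 + 1 + 9 + 9 + 9 + 9 = 48. (For the product with Z/4Z: each of the 4 1-dim characters of Z/4Z tensors with each irrep of A_4, giving 4 copies of each A_4-dimension.)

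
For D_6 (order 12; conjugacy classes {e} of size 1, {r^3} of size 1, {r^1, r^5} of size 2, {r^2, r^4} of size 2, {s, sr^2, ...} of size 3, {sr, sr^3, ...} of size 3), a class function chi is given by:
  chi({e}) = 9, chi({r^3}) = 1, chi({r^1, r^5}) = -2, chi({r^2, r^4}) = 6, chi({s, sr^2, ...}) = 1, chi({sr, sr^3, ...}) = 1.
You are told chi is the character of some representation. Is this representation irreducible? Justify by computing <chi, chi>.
Not irreducible (reducible): <chi, chi> = 14 > 1.

Reasoning: <chi, chi> = (1/|G|) sum_C |C| * |chi(C)|^2 = (1/12)[1*|9|^2 + 1*|1|^2 + 2*|-2|^2 + 2*|6|^2 + 3*|1|^2 + 3*|1|^2]
  = (1/12)[(81) + (1) + (8) + (72) + (3) + (3)] = 168/12 = 14.
A character is irreducible iff <chi, chi> = 1, so this representation is reducible.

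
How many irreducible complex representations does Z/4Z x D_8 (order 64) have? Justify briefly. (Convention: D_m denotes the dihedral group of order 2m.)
28

Proof sketch: The number of irreducible complex representations of a finite group equals its number of conjugacy classes. For a direct product, #classes(G x H) = #classes(G) * #classes(H). Z/4Z has 4 classes (abelian), D_8 has 7 classes, so 4 * 7 = 28, so Z/4Z x D_8 (order 64) has exactly 28 irreducible complex representations.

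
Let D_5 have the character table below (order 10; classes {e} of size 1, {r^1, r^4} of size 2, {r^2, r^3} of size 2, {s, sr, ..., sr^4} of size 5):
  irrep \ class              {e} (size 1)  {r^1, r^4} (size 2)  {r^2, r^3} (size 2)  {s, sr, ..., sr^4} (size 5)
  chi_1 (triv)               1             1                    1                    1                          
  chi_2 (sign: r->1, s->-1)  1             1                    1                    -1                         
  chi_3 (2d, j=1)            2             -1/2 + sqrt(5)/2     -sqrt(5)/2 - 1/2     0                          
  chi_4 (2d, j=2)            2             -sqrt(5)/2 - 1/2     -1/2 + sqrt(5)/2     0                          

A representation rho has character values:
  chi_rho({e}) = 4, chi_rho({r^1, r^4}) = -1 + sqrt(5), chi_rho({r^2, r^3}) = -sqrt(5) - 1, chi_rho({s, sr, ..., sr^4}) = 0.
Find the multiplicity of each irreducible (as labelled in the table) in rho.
Multiplicities: chi_1: 0, chi_2: 0, chi_3: 2, chi_4: 0.

Working: Use <chi_rho, chi> = (1/|G|) sum_C |C| * chi_rho(C) * conj(chi(C)) with |G| = 10 for each irreducible chi in the table:
  <chi_rho, chi_1> = (1/10)[1*(4)*conj(1) + 2*(-1 + sqrt(5))*conj(1) + 2*(-sqrt(5) - 1)*conj(1) + 5*(0)*conj(1)]
      = (1/10)[(4) + (-2 + 2*sqrt(5)) + (-2*sqrt(5) - 2) + (0)] = 0/10 = 0
  <chi_rho, chi_2> = (1/10)[1*(4)*conj(1) + 2*(-1 + sqrt(5))*conj(1) + 2*(-sqrt(5) - 1)*conj(1) + 5*(0)*conj(-1)]
      = (1/10)[(4) + (-2 + 2*sqrt(5)) + (-2*sqrt(5) - 2) + (0)] = 0/10 = 0
  <chi_rho, chi_3> = (1/10)[1*(4)*conj(2) + 2*(-1 + sqrt(5))*conj(-1/2 + sqrt(5)/2) + 2*(-sqrt(5) - 1)*conj(-sqrt(5)/2 - 1/2) + 5*(0)*conj(0)]
      = (1/10)[(8) + (6 - 2*sqrt(5)) + (2*sqrt(5) + 6) + (0)] = 20/10 = 2
  <chi_rho, chi_4> = (1/10)[1*(4)*conj(2) + 2*(-1 + sqrt(5))*conj(-sqrt(5)/2 - 1/2) + 2*(-sqrt(5) - 1)*conj(-1/2 + sqrt(5)/2) + 5*(0)*conj(0)]
      = (1/10)[(8) + (-4) + (-4) + (0)] = 0/10 = 0
Dimension check: dim(rho) = sum (mult * dim) = 0*1 + 0*1 + 2*2 + 0*2 = 4 = chi_rho(e) = 4.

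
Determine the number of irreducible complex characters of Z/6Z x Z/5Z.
30

Reasoning: The number of irreducible complex representations of a finite group equals its number of conjugacy classes. Z/6Z x Z/5Z is abelian of order 30, so every element is its own conjugacy class: 30 classes, so Z/6Z x Z/5Z (order 30) has exactly 30 irreducible complex representations.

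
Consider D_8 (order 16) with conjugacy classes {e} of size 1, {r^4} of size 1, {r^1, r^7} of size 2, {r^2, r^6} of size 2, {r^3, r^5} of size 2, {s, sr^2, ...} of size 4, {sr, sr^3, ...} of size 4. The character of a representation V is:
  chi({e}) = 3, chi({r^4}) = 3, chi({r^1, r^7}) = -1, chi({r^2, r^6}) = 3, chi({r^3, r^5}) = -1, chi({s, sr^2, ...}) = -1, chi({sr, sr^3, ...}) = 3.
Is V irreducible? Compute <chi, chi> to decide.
Not irreducible (reducible): <chi, chi> = 5 > 1.

Working: <chi, chi> = (1/|G|) sum_C |C| * |chi(C)|^2 = (1/16)[1*|3|^2 + 1*|3|^2 + 2*|-1|^2 + 2*|3|^2 + 2*|-1|^2 + 4*|-1|^2 + 4*|3|^2]
  = (1/16)[(9) + (9) + (2) + (18) + (2) + (4) + (36)] = 80/16 = 5.
A character is irreducible iff <chi, chi> = 1, so this representation is reducible.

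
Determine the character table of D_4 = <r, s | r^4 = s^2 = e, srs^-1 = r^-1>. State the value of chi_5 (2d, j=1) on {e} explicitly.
Conjugacy classes: {e} of size 1, {r^2} of size 1, {r^1, r^3} of size 2, {s, sr^2, ...} of size 2, {sr, sr^3, ...} of size 2.
Character table:
  irrep \ class              {e} (size 1)  {r^2} (size 1)  {r^1, r^3} (size 2)  {s, sr^2, ...} (size 2)  {sr, sr^3, ...} (size 2)
  chi_1 (triv)               1             1               1                    1                        1                       
  chi_2 (sign: r->1, s->-1)  1             1               1                    -1                       -1                      
  chi_3 (r->-1, s->1)        1             1               -1                   1                        -1                      
  chi_4 (r->-1, s->-1)       1             1               -1                   -1                       1                       
  chi_5 (2d, j=1)            2             -2              0                    0                        0                       

Spot check: chi_5 (2d, j=1) on {e} = 2.

Derivation: D_4 has order 2*4 = 8 with 5 conjugacy classes, hence 5 irreducibles. Sum of squared dims 1 + 1 + 1 + 1 + 4 = 8 = |G|. Linear characters come from the abelianisation; the 2-dimensional irreps have character r^k -> 2*cos(2*pi*j*k/4), reflections -> 0.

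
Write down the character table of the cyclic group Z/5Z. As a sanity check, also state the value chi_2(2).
Character table of Z/5Z (irreps indexed chi_0,...,chi_4 with chi_k(m) = zeta_5^(k*m), zeta_5 = exp(2*pi*i/5)):
  irrep \ class  {0} (size 1)  {1} (size 1)    {2} (size 1)    {3} (size 1)    {4} (size 1)  
  chi_0          1             1               1               1               1             
  chi_1          1             exp(2*I*pi/5)   exp(4*I*pi/5)   exp(-4*I*pi/5)  exp(-2*I*pi/5)
  chi_2          1             exp(4*I*pi/5)   exp(-2*I*pi/5)  exp(2*I*pi/5)   exp(-4*I*pi/5)
  chi_3          1             exp(-4*I*pi/5)  exp(2*I*pi/5)   exp(-2*I*pi/5)  exp(4*I*pi/5) 
  chi_4          1             exp(-2*I*pi/5)  exp(-4*I*pi/5)  exp(4*I*pi/5)   exp(2*I*pi/5) 

Spot check: chi_2(2) = zeta_5^(2*2) = zeta_5^4 = exp(-2*I*pi/5).

Reasoning: Z/5Z is abelian, so all 5 irreducible complex representations are 1-dimensional. They are given by chi_k(m) = zeta_5^(k*m) for k = 0,...,4. Row orthogonality: sum_m chi_k(m) conj(chi_l(m)) = 5 * [k = l].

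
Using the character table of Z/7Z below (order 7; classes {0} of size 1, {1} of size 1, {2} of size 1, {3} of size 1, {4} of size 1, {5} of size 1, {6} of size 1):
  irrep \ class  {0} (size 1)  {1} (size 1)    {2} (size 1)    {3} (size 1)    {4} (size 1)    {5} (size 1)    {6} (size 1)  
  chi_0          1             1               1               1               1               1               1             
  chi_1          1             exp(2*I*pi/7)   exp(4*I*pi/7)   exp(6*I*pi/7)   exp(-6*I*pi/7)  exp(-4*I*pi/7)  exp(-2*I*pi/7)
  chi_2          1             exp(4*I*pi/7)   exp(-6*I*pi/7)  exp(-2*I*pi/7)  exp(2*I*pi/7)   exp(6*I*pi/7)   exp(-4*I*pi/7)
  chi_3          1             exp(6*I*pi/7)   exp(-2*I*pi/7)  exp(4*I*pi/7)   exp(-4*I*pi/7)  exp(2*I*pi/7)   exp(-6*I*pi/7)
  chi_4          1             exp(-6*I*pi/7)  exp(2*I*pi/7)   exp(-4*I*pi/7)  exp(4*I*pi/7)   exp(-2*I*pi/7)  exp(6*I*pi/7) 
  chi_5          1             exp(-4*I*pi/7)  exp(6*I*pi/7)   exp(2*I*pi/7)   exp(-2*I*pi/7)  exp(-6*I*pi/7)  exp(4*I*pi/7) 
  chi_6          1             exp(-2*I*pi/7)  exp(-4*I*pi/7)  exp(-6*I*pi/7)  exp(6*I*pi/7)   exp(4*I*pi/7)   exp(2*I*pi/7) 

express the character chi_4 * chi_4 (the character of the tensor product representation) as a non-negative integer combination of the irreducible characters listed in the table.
chi_4 tensor chi_4 = chi_1 (all other irreducibles have multiplicity 0).

Details: The character of a tensor product is the pointwise product (chi_4 * chi_4)(C) = chi_4(C) * chi_4(C):
  {0}: (1)*(1), {1}: (exp(-6*I*pi/7))*(exp(-6*I*pi/7)), {2}: (exp(2*I*pi/7))*(exp(2*I*pi/7)), {3}: (exp(-4*I*pi/7))*(exp(-4*I*pi/7)), {4}: (exp(4*I*pi/7))*(exp(4*I*pi/7)), {5}: (exp(-2*I*pi/7))*(exp(-2*I*pi/7)), {6}: (exp(6*I*pi/7))*(exp(6*I*pi/7))
so (chi_4 * chi_4) takes values
  {0} -> 1, {1} -> exp(2*I*pi/7), {2} -> exp(4*I*pi/7), {3} -> exp(6*I*pi/7), {4} -> exp(-6*I*pi/7), {5} -> exp(-4*I*pi/7), {6} -> exp(-2*I*pi/7).
Now take the inner product of this character with each irreducible chi from the table, <chi_4*chi_4, chi> = (1/7) sum_C |C| (chi_4*chi_4)(C) conj(chi(C)):
  <chi_4*chi_4, chi_0> = (1/7)[1*(1)*conj(1) + 1*(exp(2*I*pi/7))*conj(1) + 1*(exp(4*I*pi/7))*conj(1) + 1*(exp(6*I*pi/7))*conj(1) + 1*(exp(-6*I*pi/7))*conj(1) + 1*(exp(-4*I*pi/7))*conj(1) + 1*(exp(-2*I*pi/7))*conj(1)]
      = (1/7)[(1) + (exp(2*I*pi/7)) + (exp(4*I*pi/7)) + (exp(6*I*pi/7)) + (exp(-6*I*pi/7)) + (exp(-4*I*pi/7)) + (exp(-2*I*pi/7))] = 0/7 = 0
  <chi_4*chi_4, chi_1> = (1/7)[1*(1)*conj(1) + 1*(exp(2*I*pi/7))*conj(exp(2*I*pi/7)) + 1*(exp(4*I*pi/7))*conj(exp(4*I*pi/7)) + 1*(exp(6*I*pi/7))*conj(exp(6*I*pi/7)) + 1*(exp(-6*I*pi/7))*conj(exp(-6*I*pi/7)) + 1*(exp(-4*I*pi/7))*conj(exp(-4*I*pi/7)) + 1*(exp(-2*I*pi/7))*conj(exp(-2*I*pi/7))]
      = (1/7)[(1) + (1) + (1) + (1) + (1) + (1) + (1)] = 7/7 = 1
  <chi_4*chi_4, chi_2> = (1/7)[1*(1)*conj(1) + 1*(exp(2*I*pi/7))*conj(exp(4*I*pi/7)) + 1*(exp(4*I*pi/7))*conj(exp(-6*I*pi/7)) + 1*(exp(6*I*pi/7))*conj(exp(-2*I*pi/7)) + 1*(exp(-6*I*pi/7))*conj(exp(2*I*pi/7)) + 1*(exp(-4*I*pi/7))*conj(exp(6*I*pi/7)) + 1*(exp(-2*I*pi/7))*conj(exp(-4*I*pi/7))]
      = (1/7)[(1) + (exp(-2*I*pi/7)) + (exp(-4*I*pi/7)) + (exp(-6*I*pi/7)) + (exp(6*I*pi/7)) + (exp(4*I*pi/7)) + (exp(2*I*pi/7))] = 0/7 = 0
  <chi_4*chi_4, chi_3> = (1/7)[1*(1)*conj(1) + 1*(exp(2*I*pi/7))*conj(exp(6*I*pi/7)) + 1*(exp(4*I*pi/7))*conj(exp(-2*I*pi/7)) + 1*(exp(6*I*pi/7))*conj(exp(4*I*pi/7)) + 1*(exp(-6*I*pi/7))*conj(exp(-4*I*pi/7)) + 1*(exp(-4*I*pi/7))*conj(exp(2*I*pi/7)) + 1*(exp(-2*I*pi/7))*conj(exp(-6*I*pi/7))]
      = (1/7)[(1) + (exp(-4*I*pi/7)) + (exp(6*I*pi/7)) + (exp(2*I*pi/7)) + (exp(-2*I*pi/7)) + (exp(-6*I*pi/7)) + (exp(4*I*pi/7))] = 0/7 = 0
  <chi_4*chi_4, chi_4> = (1/7)[1*(1)*conj(1) + 1*(exp(2*I*pi/7))*conj(exp(-6*I*pi/7)) + 1*(exp(4*I*pi/7))*conj(exp(2*I*pi/7)) + 1*(exp(6*I*pi/7))*conj(exp(-4*I*pi/7)) + 1*(exp(-6*I*pi/7))*conj(exp(4*I*pi/7)) + 1*(exp(-4*I*pi/7))*conj(exp(-2*I*pi/7)) + 1*(exp(-2*I*pi/7))*conj(exp(6*I*pi/7))]
      = (1/7)[(1) + (exp(-6*I*pi/7)) + (exp(2*I*pi/7)) + (exp(-4*I*pi/7)) + (exp(4*I*pi/7)) + (exp(-2*I*pi/7)) + (exp(6*I*pi/7))] = 0/7 = 0
  <chi_4*chi_4, chi_5> = (1/7)[1*(1)*conj(1) + 1*(exp(2*I*pi/7))*conj(exp(-4*I*pi/7)) + 1*(exp(4*I*pi/7))*conj(exp(6*I*pi/7)) + 1*(exp(6*I*pi/7))*conj(exp(2*I*pi/7)) + 1*(exp(-6*I*pi/7))*conj(exp(-2*I*pi/7)) + 1*(exp(-4*I*pi/7))*conj(exp(-6*I*pi/7)) + 1*(exp(-2*I*pi/7))*conj(exp(4*I*pi/7))]
      = (1/7)[(1) + (exp(6*I*pi/7)) + (exp(-2*I*pi/7)) + (exp(4*I*pi/7)) + (exp(-4*I*pi/7)) + (exp(2*I*pi/7)) + (exp(-6*I*pi/7))] = 0/7 = 0
  <chi_4*chi_4, chi_6> = (1/7)[1*(1)*conj(1) + 1*(exp(2*I*pi/7))*conj(exp(-2*I*pi/7)) + 1*(exp(4*I*pi/7))*conj(exp(-4*I*pi/7)) + 1*(exp(6*I*pi/7))*conj(exp(-6*I*pi/7)) + 1*(exp(-6*I*pi/7))*conj(exp(6*I*pi/7)) + 1*(exp(-4*I*pi/7))*conj(exp(4*I*pi/7)) + 1*(exp(-2*I*pi/7))*conj(exp(2*I*pi/7))]
      = (1/7)[(1) + (exp(4*I*pi/7)) + (exp(-6*I*pi/7)) + (exp(-2*I*pi/7)) + (exp(2*I*pi/7)) + (exp(6*I*pi/7)) + (exp(-4*I*pi/7))] = 0/7 = 0
(Exp terms are combined using exp(i*s)*conj(exp(i*t)) = exp(i*(s-t)), and sums of them are collapsed using the identity that for every m > 1 the m distinct m-th roots of unity sum to 0, e.g. 1 + exp(2*I*pi/3) + exp(-2*I*pi/3) = 0.)
Hence the multiplicities are chi_1: 1. Dimension check: dim(chi_4)*dim(chi_4) = 1*1 = 1 and sum (mult * dim) = 1*1 = 1.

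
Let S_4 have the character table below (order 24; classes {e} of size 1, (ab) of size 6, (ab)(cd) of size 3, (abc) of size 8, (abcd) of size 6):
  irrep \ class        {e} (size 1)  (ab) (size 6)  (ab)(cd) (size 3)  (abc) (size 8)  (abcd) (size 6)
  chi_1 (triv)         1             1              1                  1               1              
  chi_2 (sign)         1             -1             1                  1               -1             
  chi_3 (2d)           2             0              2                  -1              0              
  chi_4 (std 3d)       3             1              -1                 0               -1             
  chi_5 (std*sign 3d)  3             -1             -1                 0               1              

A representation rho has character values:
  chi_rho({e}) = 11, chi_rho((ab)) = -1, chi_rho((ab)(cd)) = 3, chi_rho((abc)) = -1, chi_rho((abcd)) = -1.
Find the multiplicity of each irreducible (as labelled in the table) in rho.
Multiplicities: chi_1: 0, chi_2: 1, chi_3: 2, chi_4: 1, chi_5: 1.

Use <chi_rho, chi> = (1/|G|) sum_C |C| * chi_rho(C) * conj(chi(C)) with |G| = 24 for each irreducible chi in the table:
  <chi_rho, chi_1> = (1/24)[1*(11)*conj(1) + 6*(-1)*conj(1) + 3*(3)*conj(1) + 8*(-1)*conj(1) + 6*(-1)*conj(1)]
      = (1/24)[(11) + (-6) + (9) + (-8) + (-6)] = 0/24 = 0
  <chi_rho, chi_2> = (1/24)[1*(11)*conj(1) + 6*(-1)*conj(-1) + 3*(3)*conj(1) + 8*(-1)*conj(1) + 6*(-1)*conj(-1)]
      = (1/24)[(11) + (6) + (9) + (-8) + (6)] = 24/24 = 1
  <chi_rho, chi_3> = (1/24)[1*(11)*conj(2) + 6*(-1)*conj(0) + 3*(3)*conj(2) + 8*(-1)*conj(-1) + 6*(-1)*conj(0)]
      = (1/24)[(22) + (0) + (18) + (8) + (0)] = 48/24 = 2
  <chi_rho, chi_4> = (1/24)[1*(11)*conj(3) + 6*(-1)*conj(1) + 3*(3)*conj(-1) + 8*(-1)*conj(0) + 6*(-1)*conj(-1)]
      = (1/24)[(33) + (-6) + (-9) + (0) + (6)] = 24/24 = 1
  <chi_rho, chi_5> = (1/24)[1*(11)*conj(3) + 6*(-1)*conj(-1) + 3*(3)*conj(-1) + 8*(-1)*conj(0) + 6*(-1)*conj(1)]
      = (1/24)[(33) + (6) + (-9) + (0) + (-6)] = 24/24 = 1
Dimension check: dim(rho) = sum (mult * dim) = 0*1 + 1*1 + 2*2 + 1*3 + 1*3 = 11 = chi_rho(e) = 11.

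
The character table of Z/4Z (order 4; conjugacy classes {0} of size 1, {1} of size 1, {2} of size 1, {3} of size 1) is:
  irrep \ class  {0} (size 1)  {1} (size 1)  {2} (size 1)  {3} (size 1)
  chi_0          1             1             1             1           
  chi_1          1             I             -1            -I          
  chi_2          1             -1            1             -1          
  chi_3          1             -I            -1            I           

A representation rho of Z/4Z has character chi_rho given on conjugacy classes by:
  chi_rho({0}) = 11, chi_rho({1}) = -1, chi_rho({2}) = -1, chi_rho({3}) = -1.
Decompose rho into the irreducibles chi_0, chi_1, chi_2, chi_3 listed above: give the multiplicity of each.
Multiplicities: chi_0: 2, chi_1: 3, chi_2: 3, chi_3: 3.

Details: Use <chi_rho, chi> = (1/|G|) sum_C |C| * chi_rho(C) * conj(chi(C)) with |G| = 4 for each irreducible chi in the table:
  <chi_rho, chi_0> = (1/4)[1*(11)*conj(1) + 1*(-1)*conj(1) + 1*(-1)*conj(1) + 1*(-1)*conj(1)]
      = (1/4)[(11) + (-1) + (-1) + (-1)] = 8/4 = 2
  <chi_rho, chi_1> = (1/4)[1*(11)*conj(1) + 1*(-1)*conj(I) + 1*(-1)*conj(-1) + 1*(-1)*conj(-I)]
      = (1/4)[(11) + (I) + (1) + (-I)] = 12/4 = 3
  <chi_rho, chi_2> = (1/4)[1*(11)*conj(1) + 1*(-1)*conj(-1) + 1*(-1)*conj(1) + 1*(-1)*conj(-1)]
      = (1/4)[(11) + (1) + (-1) + (1)] = 12/4 = 3
  <chi_rho, chi_3> = (1/4)[1*(11)*conj(1) + 1*(-1)*conj(-I) + 1*(-1)*conj(-1) + 1*(-1)*conj(I)]
      = (1/4)[(11) + (-I) + (1) + (I)] = 12/4 = 3
(Exp terms are combined using exp(i*s)*conj(exp(i*t)) = exp(i*(s-t)), and sums of them are collapsed using the identity that for every m > 1 the m distinct m-th roots of unity sum to 0, e.g. 1 + exp(2*I*pi/3) + exp(-2*I*pi/3) = 0.)
Dimension check: dim(rho) = sum (mult * dim) = 2*1 + 3*1 + 3*1 + 3*1 = 11 = chi_rho(e) = 11.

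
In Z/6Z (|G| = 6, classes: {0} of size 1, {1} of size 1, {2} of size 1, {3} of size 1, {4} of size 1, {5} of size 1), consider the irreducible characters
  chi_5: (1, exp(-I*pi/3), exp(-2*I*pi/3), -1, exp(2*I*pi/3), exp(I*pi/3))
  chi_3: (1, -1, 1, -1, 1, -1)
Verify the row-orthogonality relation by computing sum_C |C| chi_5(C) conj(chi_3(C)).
Sum = 0; so <chi_5, chi_3> = 0 (distinct irreducibles are orthogonal).

Justification: Compute term by term over conjugacy classes (|C| * chi_5(C) * conj(chi_3(C))):
  1*(1)*conj(1) + 1*(exp(-I*pi/3))*conj(-1) + 1*(exp(-2*I*pi/3))*conj(1) + 1*(-1)*conj(-1) + 1*(exp(2*I*pi/3))*conj(1) + 1*(exp(I*pi/3))*conj(-1)
  = (1) + (-exp(-I*pi/3)) + (exp(-2*I*pi/3)) + (1) + (exp(2*I*pi/3)) + (-exp(I*pi/3))
  = 0.
(Exp terms are combined using exp(i*s)*conj(exp(i*t)) = exp(i*(s-t)), and sums of them are collapsed using the identity that for every m > 1 the m distinct m-th roots of unity sum to 0, e.g. 1 + exp(2*I*pi/3) + exp(-2*I*pi/3) = 0.)
Dividing by |G| = 6 gives 0/6 = 0, matching the row-orthogonality relation <chi_5, chi_3> = [chi_5 = chi_3].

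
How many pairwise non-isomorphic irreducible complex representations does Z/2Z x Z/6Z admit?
12

The number of irreducible complex representations of a finite group equals its number of conjugacy classes. Z/2Z x Z/6Z is abelian of order 12, so every element is its own conjugacy class: 12 classes, so Z/2Z x Z/6Z (order 12) has exactly 12 irreducible complex representations.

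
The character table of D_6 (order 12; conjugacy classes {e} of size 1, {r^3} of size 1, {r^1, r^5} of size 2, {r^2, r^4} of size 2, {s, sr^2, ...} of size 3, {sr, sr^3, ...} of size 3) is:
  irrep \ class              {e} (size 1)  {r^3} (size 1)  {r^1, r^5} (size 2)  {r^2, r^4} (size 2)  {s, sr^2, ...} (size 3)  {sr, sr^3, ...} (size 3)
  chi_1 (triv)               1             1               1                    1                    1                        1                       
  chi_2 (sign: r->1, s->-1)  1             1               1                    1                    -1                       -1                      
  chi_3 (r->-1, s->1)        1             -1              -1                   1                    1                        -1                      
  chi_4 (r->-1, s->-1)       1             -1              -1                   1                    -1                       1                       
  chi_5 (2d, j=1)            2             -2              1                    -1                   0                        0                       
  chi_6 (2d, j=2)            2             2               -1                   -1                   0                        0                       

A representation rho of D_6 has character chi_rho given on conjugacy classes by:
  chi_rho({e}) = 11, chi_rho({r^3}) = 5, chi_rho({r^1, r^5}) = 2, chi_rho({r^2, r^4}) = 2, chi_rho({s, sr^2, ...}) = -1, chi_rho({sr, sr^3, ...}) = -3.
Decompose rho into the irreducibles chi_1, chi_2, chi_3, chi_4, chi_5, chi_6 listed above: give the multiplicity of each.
Multiplicities: chi_1: 1, chi_2: 3, chi_3: 1, chi_4: 0, chi_5: 1, chi_6: 2.

Argument: Use <chi_rho, chi> = (1/|G|) sum_C |C| * chi_rho(C) * conj(chi(C)) with |G| = 12 for each irreducible chi in the table:
  <chi_rho, chi_1> = (1/12)[1*(11)*conj(1) + 1*(5)*conj(1) + 2*(2)*conj(1) + 2*(2)*conj(1) + 3*(-1)*conj(1) + 3*(-3)*conj(1)]
      = (1/12)[(11) + (5) + (4) + (4) + (-3) + (-9)] = 12/12 = 1
  <chi_rho, chi_2> = (1/12)[1*(11)*conj(1) + 1*(5)*conj(1) + 2*(2)*conj(1) + 2*(2)*conj(1) + 3*(-1)*conj(-1) + 3*(-3)*conj(-1)]
      = (1/12)[(11) + (5) + (4) + (4) + (3) + (9)] = 36/12 = 3
  <chi_rho, chi_3> = (1/12)[1*(11)*conj(1) + 1*(5)*conj(-1) + 2*(2)*conj(-1) + 2*(2)*conj(1) + 3*(-1)*conj(1) + 3*(-3)*conj(-1)]
      = (1/12)[(11) + (-5) + (-4) + (4) + (-3) + (9)] = 12/12 = 1
  <chi_rho, chi_4> = (1/12)[1*(11)*conj(1) + 1*(5)*conj(-1) + 2*(2)*conj(-1) + 2*(2)*conj(1) + 3*(-1)*conj(-1) + 3*(-3)*conj(1)]
      = (1/12)[(11) + (-5) + (-4) + (4) + (3) + (-9)] = 0/12 = 0
  <chi_rho, chi_5> = (1/12)[1*(11)*conj(2) + 1*(5)*conj(-2) + 2*(2)*conj(1) + 2*(2)*conj(-1) + 3*(-1)*conj(0) + 3*(-3)*conj(0)]
      = (1/12)[(22) + (-10) + (4) + (-4) + (0) + (0)] = 12/12 = 1
  <chi_rho, chi_6> = (1/12)[1*(11)*conj(2) + 1*(5)*conj(2) + 2*(2)*conj(-1) + 2*(2)*conj(-1) + 3*(-1)*conj(0) + 3*(-3)*conj(0)]
      = (1/12)[(22) + (10) + (-4) + (-4) + (0) + (0)] = 24/12 = 2
Dimension check: dim(rho) = sum (mult * dim) = 1*1 + 3*1 + 1*1 + 0*1 + 1*2 + 2*2 = 11 = chi_rho(e) = 11.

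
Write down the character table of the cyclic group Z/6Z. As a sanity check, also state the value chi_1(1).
Character table of Z/6Z (irreps indexed chi_0,...,chi_5 with chi_k(m) = zeta_6^(k*m), zeta_6 = exp(2*pi*i/6)):
  irrep \ class  {0} (size 1)  {1} (size 1)    {2} (size 1)    {3} (size 1)  {4} (size 1)    {5} (size 1)  
  chi_0          1             1               1               1             1               1             
  chi_1          1             exp(I*pi/3)     exp(2*I*pi/3)   -1            exp(-2*I*pi/3)  exp(-I*pi/3)  
  chi_2          1             exp(2*I*pi/3)   exp(-2*I*pi/3)  1             exp(2*I*pi/3)   exp(-2*I*pi/3)
  chi_3          1             -1              1               -1            1               -1            
  chi_4          1             exp(-2*I*pi/3)  exp(2*I*pi/3)   1             exp(-2*I*pi/3)  exp(2*I*pi/3) 
  chi_5          1             exp(-I*pi/3)    exp(-2*I*pi/3)  -1            exp(2*I*pi/3)   exp(I*pi/3)   

Spot check: chi_1(1) = zeta_6^(1*1) = zeta_6^1 = exp(I*pi/3).

Reasoning: Z/6Z is abelian, so all 6 irreducible complex representations are 1-dimensional. They are given by chi_k(m) = zeta_6^(k*m) for k = 0,...,5. Row orthogonality: sum_m chi_k(m) conj(chi_l(m)) = 6 * [k = l].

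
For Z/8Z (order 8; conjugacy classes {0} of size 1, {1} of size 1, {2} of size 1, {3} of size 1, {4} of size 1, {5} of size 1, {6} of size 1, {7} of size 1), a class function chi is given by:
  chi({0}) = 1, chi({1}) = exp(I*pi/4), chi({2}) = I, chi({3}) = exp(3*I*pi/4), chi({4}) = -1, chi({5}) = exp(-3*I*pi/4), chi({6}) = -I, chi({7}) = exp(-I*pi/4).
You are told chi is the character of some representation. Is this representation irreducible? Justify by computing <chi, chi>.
Irreducible: <chi, chi> = 1.

Derivation: <chi, chi> = (1/|G|) sum_C |C| * |chi(C)|^2 = (1/8)[1*|1|^2 + 1*|exp(I*pi/4)|^2 + 1*|I|^2 + 1*|exp(3*I*pi/4)|^2 + 1*|-1|^2 + 1*|exp(-3*I*pi/4)|^2 + 1*|-I|^2 + 1*|exp(-I*pi/4)|^2]
  = (1/8)[(1) + (1) + (1) + (1) + (1) + (1) + (1) + (1)] = 8/8 = 1.
(Exp terms are combined using exp(i*s)*conj(exp(i*t)) = exp(i*(s-t)), and sums of them are collapsed using the identity that for every m > 1 the m distinct m-th roots of unity sum to 0, e.g. 1 + exp(2*I*pi/3) + exp(-2*I*pi/3) = 0.)
A character is irreducible iff <chi, chi> = 1, so this representation is irreducible.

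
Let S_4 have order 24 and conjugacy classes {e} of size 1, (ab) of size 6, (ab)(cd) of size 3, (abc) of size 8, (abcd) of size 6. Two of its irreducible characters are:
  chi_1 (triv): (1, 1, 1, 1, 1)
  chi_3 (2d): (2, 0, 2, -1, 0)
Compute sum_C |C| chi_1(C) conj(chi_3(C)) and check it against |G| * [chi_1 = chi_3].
Sum = 0; so <chi_1, chi_3> = 0 (distinct irreducibles are orthogonal).

Working: Compute term by term over conjugacy classes (|C| * chi_1(C) * conj(chi_3(C))):
  1*(1)*conj(2) + 6*(1)*conj(0) + 3*(1)*conj(2) + 8*(1)*conj(-1) + 6*(1)*conj(0)
  = (2) + (0) + (6) + (-8) + (0)
  = 0.
Dividing by |G| = 24 gives 0/24 = 0, matching the row-orthogonality relation <chi_1, chi_3> = [chi_1 = chi_3].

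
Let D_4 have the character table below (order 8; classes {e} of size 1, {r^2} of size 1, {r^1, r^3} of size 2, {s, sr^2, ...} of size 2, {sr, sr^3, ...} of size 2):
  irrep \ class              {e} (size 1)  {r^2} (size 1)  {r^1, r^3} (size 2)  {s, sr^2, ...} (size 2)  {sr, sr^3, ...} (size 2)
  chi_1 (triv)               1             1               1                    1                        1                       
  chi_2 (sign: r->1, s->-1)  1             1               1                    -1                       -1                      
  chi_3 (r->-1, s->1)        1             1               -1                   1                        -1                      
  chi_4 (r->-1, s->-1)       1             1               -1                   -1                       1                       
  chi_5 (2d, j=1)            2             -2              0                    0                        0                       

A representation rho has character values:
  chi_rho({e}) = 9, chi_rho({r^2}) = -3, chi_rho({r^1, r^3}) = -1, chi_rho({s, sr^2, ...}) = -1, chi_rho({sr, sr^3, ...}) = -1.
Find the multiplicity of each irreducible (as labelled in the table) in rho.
Multiplicities: chi_1: 0, chi_2: 1, chi_3: 1, chi_4: 1, chi_5: 3.

Explanation: Use <chi_rho, chi> = (1/|G|) sum_C |C| * chi_rho(C) * conj(chi(C)) with |G| = 8 for each irreducible chi in the table:
  <chi_rho, chi_1> = (1/8)[1*(9)*conj(1) + 1*(-3)*conj(1) + 2*(-1)*conj(1) + 2*(-1)*conj(1) + 2*(-1)*conj(1)]
      = (1/8)[(9) + (-3) + (-2) + (-2) + (-2)] = 0/8 = 0
  <chi_rho, chi_2> = (1/8)[1*(9)*conj(1) + 1*(-3)*conj(1) + 2*(-1)*conj(1) + 2*(-1)*conj(-1) + 2*(-1)*conj(-1)]
      = (1/8)[(9) + (-3) + (-2) + (2) + (2)] = 8/8 = 1
  <chi_rho, chi_3> = (1/8)[1*(9)*conj(1) + 1*(-3)*conj(1) + 2*(-1)*conj(-1) + 2*(-1)*conj(1) + 2*(-1)*conj(-1)]
      = (1/8)[(9) + (-3) + (2) + (-2) + (2)] = 8/8 = 1
  <chi_rho, chi_4> = (1/8)[1*(9)*conj(1) + 1*(-3)*conj(1) + 2*(-1)*conj(-1) + 2*(-1)*conj(-1) + 2*(-1)*conj(1)]
      = (1/8)[(9) + (-3) + (2) + (2) + (-2)] = 8/8 = 1
  <chi_rho, chi_5> = (1/8)[1*(9)*conj(2) + 1*(-3)*conj(-2) + 2*(-1)*conj(0) + 2*(-1)*conj(0) + 2*(-1)*conj(0)]
      = (1/8)[(18) + (6) + (0) + (0) + (0)] = 24/8 = 3
Dimension check: dim(rho) = sum (mult * dim) = 0*1 + 1*1 + 1*1 + 1*1 + 3*2 = 9 = chi_rho(e) = 9.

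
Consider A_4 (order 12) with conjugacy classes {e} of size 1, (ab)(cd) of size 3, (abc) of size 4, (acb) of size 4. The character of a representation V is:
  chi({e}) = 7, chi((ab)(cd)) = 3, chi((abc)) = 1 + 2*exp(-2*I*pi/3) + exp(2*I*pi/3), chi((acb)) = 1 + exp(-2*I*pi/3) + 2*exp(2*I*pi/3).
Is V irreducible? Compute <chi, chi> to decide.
Not irreducible (reducible): <chi, chi> = 7 > 1.

Reasoning: <chi, chi> = (1/|G|) sum_C |C| * |chi(C)|^2 = (1/12)[1*|7|^2 + 3*|3|^2 + 4*|1 + 2*exp(-2*I*pi/3) + exp(2*I*pi/3)|^2 + 4*|1 + exp(-2*I*pi/3) + 2*exp(2*I*pi/3)|^2]
  = (1/12)[(49) + (27) + (4) + (4)] = 84/12 = 7.
(Exp terms are combined using exp(i*s)*conj(exp(i*t)) = exp(i*(s-t)), and sums of them are collapsed using the identity that for every m > 1 the m distinct m-th roots of unity sum to 0, e.g. 1 + exp(2*I*pi/3) + exp(-2*I*pi/3) = 0.)
A character is irreducible iff <chi, chi> = 1, so this representation is reducible.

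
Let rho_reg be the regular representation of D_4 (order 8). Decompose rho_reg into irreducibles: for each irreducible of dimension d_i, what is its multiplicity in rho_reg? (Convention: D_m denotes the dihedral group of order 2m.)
Each irreducible V_i of dimension d_i appears with multiplicity d_i, i.e. rho_reg = (direct sum over all irreducibles V_i) d_i V_i. The irreducible dimensions for D_4 are 1, 1, 1, 1, 2: 4 irreducibles of dimension 1, each with multiplicity 1; 1 irreducible of dimension 2, with multiplicity 2. Total dimension 4*1*1 + 1*2*2 = 8 = |G|.

Why: General theorem: in the regular representation of a finite group G, each irreducible appears with multiplicity equal to its dimension. Check: dim(rho_reg) = sum d_i^2 = 1 + 1 + 1 + 1 + 4 = 8 = |G|.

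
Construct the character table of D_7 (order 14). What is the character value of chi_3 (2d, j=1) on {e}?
Conjugacy classes: {e} of size 1, {r^1, r^6} of size 2, {r^2, r^5} of size 2, {r^3, r^4} of size 2, {s, sr, ..., sr^6} of size 7.
Character table:
  irrep \ class              {e} (size 1)  {r^1, r^6} (size 2)  {r^2, r^5} (size 2)  {r^3, r^4} (size 2)  {s, sr, ..., sr^6} (size 7)
  chi_1 (triv)               1             1                    1                    1                    1                          
  chi_2 (sign: r->1, s->-1)  1             1                    1                    1                    -1                         
  chi_3 (2d, j=1)            2             2*cos(2*pi/7)        -2*cos(3*pi/7)       -2*cos(pi/7)         0                          
  chi_4 (2d, j=2)            2             -2*cos(3*pi/7)       -2*cos(pi/7)         2*cos(2*pi/7)        0                          
  chi_5 (2d, j=3)            2             -2*cos(pi/7)         2*cos(2*pi/7)        -2*cos(3*pi/7)       0                          

Spot check: chi_3 (2d, j=1) on {e} = 2.

Details: D_7 has order 2*7 = 14 with 5 conjugacy classes, hence 5 irreducibles. Sum of squared dims 1 + 1 + 4 + 4 + 4 = 14 = |G|. Linear characters come from the abelianisation; the 2-dimensional irreps have character r^k -> 2*cos(2*pi*j*k/7), reflections -> 0.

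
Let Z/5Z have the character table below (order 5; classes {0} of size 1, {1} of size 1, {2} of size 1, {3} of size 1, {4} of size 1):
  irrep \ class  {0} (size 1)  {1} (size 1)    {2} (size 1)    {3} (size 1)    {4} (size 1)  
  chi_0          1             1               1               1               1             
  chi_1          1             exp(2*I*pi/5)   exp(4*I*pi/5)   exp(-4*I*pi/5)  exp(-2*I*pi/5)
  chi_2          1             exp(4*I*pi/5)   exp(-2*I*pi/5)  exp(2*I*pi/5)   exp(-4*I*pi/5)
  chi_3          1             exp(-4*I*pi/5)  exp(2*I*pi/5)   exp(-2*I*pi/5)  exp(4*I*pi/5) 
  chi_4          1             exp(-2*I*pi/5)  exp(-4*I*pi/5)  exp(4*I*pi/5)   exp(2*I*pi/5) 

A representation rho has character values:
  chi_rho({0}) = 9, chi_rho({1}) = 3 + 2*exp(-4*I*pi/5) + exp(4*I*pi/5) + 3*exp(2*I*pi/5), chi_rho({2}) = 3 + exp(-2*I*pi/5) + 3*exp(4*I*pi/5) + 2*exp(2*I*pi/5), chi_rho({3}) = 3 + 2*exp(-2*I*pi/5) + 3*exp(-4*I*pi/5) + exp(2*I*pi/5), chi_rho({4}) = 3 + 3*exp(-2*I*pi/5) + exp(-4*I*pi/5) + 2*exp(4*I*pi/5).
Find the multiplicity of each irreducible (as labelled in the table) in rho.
Multiplicities: chi_0: 3, chi_1: 3, chi_2: 1, chi_3: 2, chi_4: 0.

Derivation: Use <chi_rho, chi> = (1/|G|) sum_C |C| * chi_rho(C) * conj(chi(C)) with |G| = 5 for each irreducible chi in the table:
  <chi_rho, chi_0> = (1/5)[1*(9)*conj(1) + 1*(3 + 2*exp(-4*I*pi/5) + exp(4*I*pi/5) + 3*exp(2*I*pi/5))*conj(1) + 1*(3 + exp(-2*I*pi/5) + 3*exp(4*I*pi/5) + 2*exp(2*I*pi/5))*conj(1) + 1*(3 + 2*exp(-2*I*pi/5) + 3*exp(-4*I*pi/5) + exp(2*I*pi/5))*conj(1) + 1*(3 + 3*exp(-2*I*pi/5) + exp(-4*I*pi/5) + 2*exp(4*I*pi/5))*conj(1)]
      = (1/5)[(9) + (3 + 2*exp(-4*I*pi/5) + exp(4*I*pi/5) + 3*exp(2*I*pi/5)) + (3 + exp(-2*I*pi/5) + 3*exp(4*I*pi/5) + 2*exp(2*I*pi/5)) + (3 + 2*exp(-2*I*pi/5) + 3*exp(-4*I*pi/5) + exp(2*I*pi/5)) + (3 + 3*exp(-2*I*pi/5) + exp(-4*I*pi/5) + 2*exp(4*I*pi/5))] = 15/5 = 3
  <chi_rho, chi_1> = (1/5)[1*(9)*conj(1) + 1*(3 + 2*exp(-4*I*pi/5) + exp(4*I*pi/5) + 3*exp(2*I*pi/5))*conj(exp(2*I*pi/5)) + 1*(3 + exp(-2*I*pi/5) + 3*exp(4*I*pi/5) + 2*exp(2*I*pi/5))*conj(exp(4*I*pi/5)) + 1*(3 + 2*exp(-2*I*pi/5) + 3*exp(-4*I*pi/5) + exp(2*I*pi/5))*conj(exp(-4*I*pi/5)) + 1*(3 + 3*exp(-2*I*pi/5) + exp(-4*I*pi/5) + 2*exp(4*I*pi/5))*conj(exp(-2*I*pi/5))]
      = (1/5)[(9) + (3 + 3*exp(-2*I*pi/5) + exp(2*I*pi/5) + 2*exp(4*I*pi/5)) + (3 + 2*exp(-2*I*pi/5) + 3*exp(-4*I*pi/5) + exp(4*I*pi/5)) + (3 + exp(-4*I*pi/5) + 3*exp(4*I*pi/5) + 2*exp(2*I*pi/5)) + (3 + 2*exp(-4*I*pi/5) + exp(-2*I*pi/5) + 3*exp(2*I*pi/5))] = 15/5 = 3
  <chi_rho, chi_2> = (1/5)[1*(9)*conj(1) + 1*(3 + 2*exp(-4*I*pi/5) + exp(4*I*pi/5) + 3*exp(2*I*pi/5))*conj(exp(4*I*pi/5)) + 1*(3 + exp(-2*I*pi/5) + 3*exp(4*I*pi/5) + 2*exp(2*I*pi/5))*conj(exp(-2*I*pi/5)) + 1*(3 + 2*exp(-2*I*pi/5) + 3*exp(-4*I*pi/5) + exp(2*I*pi/5))*conj(exp(2*I*pi/5)) + 1*(3 + 3*exp(-2*I*pi/5) + exp(-4*I*pi/5) + 2*exp(4*I*pi/5))*conj(exp(-4*I*pi/5))]
      = (1/5)[(9) + (1 + 3*exp(-2*I*pi/5) + 3*exp(-4*I*pi/5) + 2*exp(2*I*pi/5)) + (1 + 3*exp(-4*I*pi/5) + 2*exp(4*I*pi/5) + 3*exp(2*I*pi/5)) + (1 + 3*exp(-2*I*pi/5) + 2*exp(-4*I*pi/5) + 3*exp(4*I*pi/5)) + (1 + 2*exp(-2*I*pi/5) + 3*exp(4*I*pi/5) + 3*exp(2*I*pi/5))] = 5/5 = 1
  <chi_rho, chi_3> = (1/5)[1*(9)*conj(1) + 1*(3 + 2*exp(-4*I*pi/5) + exp(4*I*pi/5) + 3*exp(2*I*pi/5))*conj(exp(-4*I*pi/5)) + 1*(3 + exp(-2*I*pi/5) + 3*exp(4*I*pi/5) + 2*exp(2*I*pi/5))*conj(exp(2*I*pi/5)) + 1*(3 + 2*exp(-2*I*pi/5) + 3*exp(-4*I*pi/5) + exp(2*I*pi/5))*conj(exp(-2*I*pi/5)) + 1*(3 + 3*exp(-2*I*pi/5) + exp(-4*I*pi/5) + 2*exp(4*I*pi/5))*conj(exp(4*I*pi/5))]
      = (1/5)[(9) + (2 + 3*exp(-4*I*pi/5) + exp(-2*I*pi/5) + 3*exp(4*I*pi/5)) + (2 + 3*exp(-2*I*pi/5) + exp(-4*I*pi/5) + 3*exp(2*I*pi/5)) + (2 + 3*exp(-2*I*pi/5) + exp(4*I*pi/5) + 3*exp(2*I*pi/5)) + (2 + 3*exp(-4*I*pi/5) + exp(2*I*pi/5) + 3*exp(4*I*pi/5))] = 10/5 = 2
  <chi_rho, chi_4> = (1/5)[1*(9)*conj(1) + 1*(3 + 2*exp(-4*I*pi/5) + exp(4*I*pi/5) + 3*exp(2*I*pi/5))*conj(exp(-2*I*pi/5)) + 1*(3 + exp(-2*I*pi/5) + 3*exp(4*I*pi/5) + 2*exp(2*I*pi/5))*conj(exp(-4*I*pi/5)) + 1*(3 + 2*exp(-2*I*pi/5) + 3*exp(-4*I*pi/5) + exp(2*I*pi/5))*conj(exp(4*I*pi/5)) + 1*(3 + 3*exp(-2*I*pi/5) + exp(-4*I*pi/5) + 2*exp(4*I*pi/5))*conj(exp(2*I*pi/5))]
      = (1/5)[(9) + (2*exp(-2*I*pi/5) + exp(-4*I*pi/5) + 3*exp(4*I*pi/5) + 3*exp(2*I*pi/5)) + (3*exp(-2*I*pi/5) + 2*exp(-4*I*pi/5) + exp(2*I*pi/5) + 3*exp(4*I*pi/5)) + (3*exp(-4*I*pi/5) + exp(-2*I*pi/5) + 2*exp(4*I*pi/5) + 3*exp(2*I*pi/5)) + (3*exp(-2*I*pi/5) + 3*exp(-4*I*pi/5) + exp(4*I*pi/5) + 2*exp(2*I*pi/5))] = 0/5 = 0
(Exp terms are combined using exp(i*s)*conj(exp(i*t)) = exp(i*(s-t)), and sums of them are collapsed using the identity that for every m > 1 the m distinct m-th roots of unity sum to 0, e.g. 1 + exp(2*I*pi/3) + exp(-2*I*pi/3) = 0.)
Dimension check: dim(rho) = sum (mult * dim) = 3*1 + 3*1 + 1*1 + 2*1 + 0*1 = 9 = chi_rho(e) = 9.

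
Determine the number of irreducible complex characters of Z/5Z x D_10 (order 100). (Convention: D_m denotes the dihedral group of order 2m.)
40

Explanation: The number of irreducible complex representations of a finite group equals its number of conjugacy classes. For a direct product, #classes(G x H) = #classes(G) * #classes(H). Z/5Z has 5 classes (abelian), D_10 has 8 classes, so 5 * 8 = 40, so Z/5Z x D_10 (order 100) has exactly 40 irreducible complex representations.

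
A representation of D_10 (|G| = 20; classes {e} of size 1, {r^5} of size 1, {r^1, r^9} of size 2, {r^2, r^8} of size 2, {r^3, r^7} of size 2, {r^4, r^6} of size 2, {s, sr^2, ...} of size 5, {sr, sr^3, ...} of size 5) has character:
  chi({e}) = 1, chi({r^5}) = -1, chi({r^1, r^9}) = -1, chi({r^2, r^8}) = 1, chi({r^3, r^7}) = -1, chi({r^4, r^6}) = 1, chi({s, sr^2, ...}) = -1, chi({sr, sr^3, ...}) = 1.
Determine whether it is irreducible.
Irreducible: <chi, chi> = 1.

<chi, chi> = (1/|G|) sum_C |C| * |chi(C)|^2 = (1/20)[1*|1|^2 + 1*|-1|^2 + 2*|-1|^2 + 2*|1|^2 + 2*|-1|^2 + 2*|1|^2 + 5*|-1|^2 + 5*|1|^2]
  = (1/20)[(1) + (1) + (2) + (2) + (2) + (2) + (5) + (5)] = 20/20 = 1.
A character is irreducible iff <chi, chi> = 1, so this representation is irreducible.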